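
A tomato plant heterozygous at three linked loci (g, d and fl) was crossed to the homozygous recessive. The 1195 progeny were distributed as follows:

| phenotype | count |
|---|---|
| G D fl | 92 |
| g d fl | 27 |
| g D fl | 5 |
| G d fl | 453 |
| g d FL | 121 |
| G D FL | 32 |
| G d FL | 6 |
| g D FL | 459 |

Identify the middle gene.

fl

The two most frequent reciprocal classes, g D FL and G d fl, are the parental types, so the F1 was g D FL / G d fl.
The two rarest classes, g D fl and G d FL, are the double crossovers. Comparing them with the parentals, only the fl allele has switched, so fl is the middle locus and the order is g – fl – d.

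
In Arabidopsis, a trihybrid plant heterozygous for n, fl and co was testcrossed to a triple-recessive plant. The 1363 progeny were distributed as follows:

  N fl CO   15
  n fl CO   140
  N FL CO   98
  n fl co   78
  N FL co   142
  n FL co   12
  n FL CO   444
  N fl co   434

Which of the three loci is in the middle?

co

The two most frequent reciprocal classes, N fl co and n FL CO, are the parental types, so the F1 was N fl co / n FL CO.
The two rarest classes, N fl CO and n FL co, are the double crossovers. Comparing them with the parentals, only the co allele has switched, so co is the middle locus and the order is fl – co – n.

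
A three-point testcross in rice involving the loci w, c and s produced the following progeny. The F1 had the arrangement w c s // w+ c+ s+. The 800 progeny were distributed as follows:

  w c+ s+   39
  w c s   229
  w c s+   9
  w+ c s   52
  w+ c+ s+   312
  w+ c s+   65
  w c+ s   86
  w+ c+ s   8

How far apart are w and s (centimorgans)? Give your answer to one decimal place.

The two rarest classes, w c s+ and w+ c+ s, are the double crossovers. Comparing them with the parentals, only the s allele has switched, so s is the middle locus and the order is w – s – c.
Crossovers in the w–s interval produce the single-crossover classes w+ c s and w c+ s+ (52 + 39 = 91) plus the double crossovers (17).
RF(w–s) = (91 + 17) / 800 = 108/800 = 0.1350 → 13.5 centimorgans.

13.5 centimorgans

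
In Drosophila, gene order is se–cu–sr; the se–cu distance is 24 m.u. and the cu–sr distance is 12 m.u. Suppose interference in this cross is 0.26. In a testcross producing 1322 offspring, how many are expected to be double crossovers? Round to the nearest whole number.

Map distances give recombination frequencies of 0.240 and 0.120 for the two intervals.
With interference 0.26 (so coincidence = 0.74), expected double-crossover frequency = 0.240 × 0.120 × 0.74 = 0.02131.
Expected number = 0.02131 × 1322 = 28.17 ≈ 28.

28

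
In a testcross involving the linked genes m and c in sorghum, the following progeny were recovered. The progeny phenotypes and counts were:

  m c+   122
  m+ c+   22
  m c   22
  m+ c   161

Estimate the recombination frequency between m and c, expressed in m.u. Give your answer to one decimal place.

The two most frequent classes, m+ c (161) and m c+ (122), are the parental types, so the F1 was m+ c / m c+.
The recombinant classes are m+ c+ and m c: 22 + 22 = 44.
Recombination frequency = 44/327 = 0.1346 ≈ 13.5%, i.e. 13.5 m.u.

13.5 m.u.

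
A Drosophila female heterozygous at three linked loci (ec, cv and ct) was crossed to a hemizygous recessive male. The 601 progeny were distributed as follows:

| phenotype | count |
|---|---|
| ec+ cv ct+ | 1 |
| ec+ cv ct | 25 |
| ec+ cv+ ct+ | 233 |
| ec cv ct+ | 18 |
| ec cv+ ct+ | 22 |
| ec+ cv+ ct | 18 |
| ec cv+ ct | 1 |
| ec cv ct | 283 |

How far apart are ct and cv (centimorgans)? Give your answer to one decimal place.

The two most frequent reciprocal classes, ec+ cv+ ct+ and ec cv ct, are the parental types, so the F1 was ec+ cv+ ct+ / ec cv ct.
The two rarest classes, ec+ cv ct+ and ec cv+ ct, are the double crossovers. Comparing them with the parentals, only the cv allele has switched, so cv is the middle locus and the order is ct – cv – ec.
Crossovers in the ct–cv interval produce the single-crossover classes ec+ cv+ ct and ec cv ct+ (18 + 18 = 36) plus the double crossovers (2).
RF(ct–cv) = (36 + 2) / 601 = 38/601 = 0.0632 → 6.3 centimorgans.

6.3 centimorgans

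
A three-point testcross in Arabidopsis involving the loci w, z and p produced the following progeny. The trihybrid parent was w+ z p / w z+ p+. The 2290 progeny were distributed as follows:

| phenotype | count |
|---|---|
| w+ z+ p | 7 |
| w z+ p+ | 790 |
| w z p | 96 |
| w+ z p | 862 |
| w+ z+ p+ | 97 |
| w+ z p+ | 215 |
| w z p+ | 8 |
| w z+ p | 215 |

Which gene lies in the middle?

The two rarest classes, w+ z+ p and w z p+, are the double crossovers. Comparing them with the parentals, only the z allele has switched, so z is the middle locus and the order is w – z – p.

z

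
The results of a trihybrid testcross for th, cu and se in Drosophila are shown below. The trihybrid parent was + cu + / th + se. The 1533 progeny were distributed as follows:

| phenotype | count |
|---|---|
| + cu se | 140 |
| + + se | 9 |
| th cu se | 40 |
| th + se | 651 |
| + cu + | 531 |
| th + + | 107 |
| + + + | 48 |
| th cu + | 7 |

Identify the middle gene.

th

The two rarest classes, th cu + and + + se, are the double crossovers. Comparing them with the parentals, only the th allele has switched, so th is the middle locus and the order is se – th – cu.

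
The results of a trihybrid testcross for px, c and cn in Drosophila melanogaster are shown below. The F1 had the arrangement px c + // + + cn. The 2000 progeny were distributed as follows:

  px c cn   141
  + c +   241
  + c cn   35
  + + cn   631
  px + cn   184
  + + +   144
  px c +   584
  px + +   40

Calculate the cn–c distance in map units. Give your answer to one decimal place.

18.0 map units

The two rarest classes, px + + and + c cn, are the double crossovers. Comparing them with the parentals, only the c allele has switched, so c is the middle locus and the order is px – c – cn.
Crossovers in the c–cn interval produce the single-crossover classes px c cn and + + + (141 + 144 = 285) plus the double crossovers (75).
RF(c–cn) = (285 + 75) / 2000 = 360/2000 = 0.1800 → 18.0 map units.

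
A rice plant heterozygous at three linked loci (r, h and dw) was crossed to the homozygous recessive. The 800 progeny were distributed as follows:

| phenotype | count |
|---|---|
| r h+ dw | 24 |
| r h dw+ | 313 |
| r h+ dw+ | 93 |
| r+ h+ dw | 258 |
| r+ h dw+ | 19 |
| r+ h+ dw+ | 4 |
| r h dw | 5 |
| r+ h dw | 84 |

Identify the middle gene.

dw

The two most frequent reciprocal classes, r+ h+ dw and r h dw+, are the parental types, so the F1 was r+ h+ dw / r h dw+.
The two rarest classes, r+ h+ dw+ and r h dw, are the double crossovers. Comparing them with the parentals, only the dw allele has switched, so dw is the middle locus and the order is h – dw – r.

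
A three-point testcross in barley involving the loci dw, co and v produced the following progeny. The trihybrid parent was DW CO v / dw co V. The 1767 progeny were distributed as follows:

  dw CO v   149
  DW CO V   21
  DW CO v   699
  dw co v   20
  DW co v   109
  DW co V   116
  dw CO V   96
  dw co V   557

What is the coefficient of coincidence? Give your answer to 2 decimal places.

The two rarest classes, DW CO V and dw co v, are the double crossovers. Comparing them with the parentals, only the v allele has switched, so v is the middle locus and the order is dw – v – co.
dw–v: (265 + 41)/1767 = 0.1732; v–co: (205 + 41)/1767 = 0.1392.
Expected DCO frequency = 0.1732 × 0.1392 ≈ 0.02411; observed = 41/1767 ≈ 0.02320.
Coefficient of coincidence = 0.02320/0.02411 ≈ 0.96.

0.96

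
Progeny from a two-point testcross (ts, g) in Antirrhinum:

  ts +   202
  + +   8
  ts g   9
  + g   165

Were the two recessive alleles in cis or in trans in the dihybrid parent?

The two most frequent classes are + g (165) and ts + (202); these are the parental (non-recombinant) types.
So the F1 carried + g on one chromosome and ts + on the other — the recessive alleles are on opposite chromosomes (trans / repulsion).

trans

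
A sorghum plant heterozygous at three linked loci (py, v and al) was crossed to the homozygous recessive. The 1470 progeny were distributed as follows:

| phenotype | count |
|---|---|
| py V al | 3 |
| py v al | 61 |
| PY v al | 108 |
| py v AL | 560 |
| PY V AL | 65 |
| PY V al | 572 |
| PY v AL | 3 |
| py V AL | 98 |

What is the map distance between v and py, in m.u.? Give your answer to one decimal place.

14.4 m.u.

The two most frequent reciprocal classes, PY V al and py v AL, are the parental types, so the F1 was PY V al / py v AL.
The two rarest classes, py V al and PY v AL, are the double crossovers. Comparing them with the parentals, only the py allele has switched, so py is the middle locus and the order is v – py – al.
Crossovers in the v–py interval produce the single-crossover classes PY v al and py V AL (108 + 98 = 206) plus the double crossovers (6).
RF(v–py) = (206 + 6) / 1470 = 212/1470 = 0.1442 → 14.4 m.u.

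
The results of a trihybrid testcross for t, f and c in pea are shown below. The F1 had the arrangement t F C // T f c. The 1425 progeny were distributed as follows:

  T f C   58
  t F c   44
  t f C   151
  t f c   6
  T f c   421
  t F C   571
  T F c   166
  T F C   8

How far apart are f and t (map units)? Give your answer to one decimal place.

23.2 map units

The two rarest classes, T F C and t f c, are the double crossovers. Comparing them with the parentals, only the t allele has switched, so t is the middle locus and the order is c – t – f.
Crossovers in the t–f interval produce the single-crossover classes t f C and T F c (151 + 166 = 317) plus the double crossovers (14).
RF(t–f) = (317 + 14) / 1425 = 331/1425 = 0.2323 → 23.2 map units.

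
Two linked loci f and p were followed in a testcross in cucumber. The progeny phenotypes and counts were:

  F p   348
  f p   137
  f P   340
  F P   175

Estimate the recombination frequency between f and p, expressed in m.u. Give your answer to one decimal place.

The two most frequent classes, F p (348) and f P (340), are the parental types, so the F1 was F p / f P.
The recombinant classes are F P and f p: 175 + 137 = 312.
Recombination frequency = 312/1000 = 0.3120 ≈ 31.2%, i.e. 31.2 m.u.

31.2 m.u.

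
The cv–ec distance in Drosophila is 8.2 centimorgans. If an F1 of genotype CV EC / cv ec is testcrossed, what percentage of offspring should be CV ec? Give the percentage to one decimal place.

4.1%

A map distance of 8.2 centimorgans corresponds to a recombination frequency of 0.082.
The F1 is CV EC / cv ec, so CV ec is a recombinant gamete class with expected frequency r/2 = 0.082/2 = 0.0410.
That is 0.0410 = 4.1% of the progeny.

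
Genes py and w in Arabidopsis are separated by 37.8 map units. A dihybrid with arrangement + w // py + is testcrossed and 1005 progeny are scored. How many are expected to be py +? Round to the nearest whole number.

313

A map distance of 37.8 map units corresponds to a recombination frequency of 0.378.
The F1 is + w / py +, so py + is a parental gamete class with expected frequency (1 − r)/2 = 0.622/2 = 0.3110.
Expected number = 0.3110 × 1005 = 312.56 ≈ 313.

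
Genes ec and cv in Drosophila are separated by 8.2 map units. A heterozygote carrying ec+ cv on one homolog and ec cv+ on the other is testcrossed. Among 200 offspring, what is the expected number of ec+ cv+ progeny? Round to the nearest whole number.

A map distance of 8.2 map units corresponds to a recombination frequency of 0.082.
The F1 is ec+ cv / ec cv+, so ec+ cv+ is a recombinant gamete class with expected frequency r/2 = 0.082/2 = 0.0410.
Expected number = 0.0410 × 200 = 8.20 ≈ 8.

8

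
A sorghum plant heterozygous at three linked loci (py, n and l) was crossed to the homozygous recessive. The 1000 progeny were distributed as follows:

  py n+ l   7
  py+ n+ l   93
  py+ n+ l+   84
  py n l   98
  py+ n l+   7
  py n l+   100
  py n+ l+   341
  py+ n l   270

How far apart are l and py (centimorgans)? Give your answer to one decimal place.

The two most frequent reciprocal classes, py+ n l and py n+ l+, are the parental types, so the F1 was py+ n l / py n+ l+.
The two rarest classes, py+ n l+ and py n+ l, are the double crossovers. Comparing them with the parentals, only the l allele has switched, so l is the middle locus and the order is py – l – n.
Crossovers in the py–l interval produce the single-crossover classes py n l and py+ n+ l+ (98 + 84 = 182) plus the double crossovers (14).
RF(py–l) = (182 + 14) / 1000 = 196/1000 = 0.1960 → 19.6 centimorgans.

19.6 centimorgans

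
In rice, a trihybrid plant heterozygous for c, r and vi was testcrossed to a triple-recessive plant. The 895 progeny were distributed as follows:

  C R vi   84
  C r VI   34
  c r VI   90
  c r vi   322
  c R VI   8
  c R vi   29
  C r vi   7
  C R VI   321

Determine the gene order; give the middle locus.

c

The two most frequent reciprocal classes, C R VI and c r vi, are the parental types, so the F1 was C R VI / c r vi.
The two rarest classes, c R VI and C r vi, are the double crossovers. Comparing them with the parentals, only the c allele has switched, so c is the middle locus and the order is r – c – vi.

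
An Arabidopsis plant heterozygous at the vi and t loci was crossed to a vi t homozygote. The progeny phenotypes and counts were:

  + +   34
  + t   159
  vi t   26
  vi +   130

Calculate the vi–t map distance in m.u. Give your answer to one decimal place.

17.2 m.u.

The two most frequent classes, + t (159) and vi + (130), are the parental types, so the F1 was + t / vi +.
The recombinant classes are + + and vi t: 34 + 26 = 60.
Recombination frequency = 60/349 = 0.1719 ≈ 17.2%, i.e. 17.2 m.u.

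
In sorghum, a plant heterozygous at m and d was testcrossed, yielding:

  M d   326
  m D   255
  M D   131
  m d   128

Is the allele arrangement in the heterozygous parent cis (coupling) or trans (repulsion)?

The two most frequent classes are M d (326) and m D (255); these are the parental (non-recombinant) types.
So the F1 carried M d on one chromosome and m D on the other — the recessive alleles are on opposite chromosomes (trans / repulsion).

trans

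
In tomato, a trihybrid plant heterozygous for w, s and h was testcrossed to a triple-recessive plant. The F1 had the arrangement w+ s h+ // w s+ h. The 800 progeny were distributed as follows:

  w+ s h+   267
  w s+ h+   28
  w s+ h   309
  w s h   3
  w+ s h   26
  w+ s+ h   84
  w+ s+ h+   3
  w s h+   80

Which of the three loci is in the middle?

The two rarest classes, w+ s+ h+ and w s h, are the double crossovers. Comparing them with the parentals, only the s allele has switched, so s is the middle locus and the order is h – s – w.

s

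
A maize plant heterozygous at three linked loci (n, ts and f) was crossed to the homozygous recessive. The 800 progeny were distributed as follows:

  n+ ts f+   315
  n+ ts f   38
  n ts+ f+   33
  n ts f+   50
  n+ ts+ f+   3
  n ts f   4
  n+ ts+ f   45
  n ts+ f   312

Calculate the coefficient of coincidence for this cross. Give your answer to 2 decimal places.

The two most frequent reciprocal classes, n+ ts f+ and n ts+ f, are the parental types, so the F1 was n+ ts f+ / n ts+ f.
The two rarest classes, n+ ts+ f+ and n ts f, are the double crossovers. Comparing them with the parentals, only the ts allele has switched, so ts is the middle locus and the order is f – ts – n.
f–ts: (71 + 7)/800 = 0.0975; ts–n: (95 + 7)/800 = 0.1275.
Expected DCO frequency = 0.0975 × 0.1275 ≈ 0.01243; observed = 7/800 ≈ 0.00875.
Coefficient of coincidence = 0.00875/0.01243 ≈ 0.70.

0.70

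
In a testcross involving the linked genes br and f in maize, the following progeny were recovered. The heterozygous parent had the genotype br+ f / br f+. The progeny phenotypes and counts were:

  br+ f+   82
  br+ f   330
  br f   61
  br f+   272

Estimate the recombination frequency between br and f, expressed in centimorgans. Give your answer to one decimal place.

19.2 centimorgans

The recombinant classes are br+ f+ and br f: 82 + 61 = 143.
Recombination frequency = 143/745 = 0.1919 ≈ 19.2%, i.e. 19.2 centimorgans.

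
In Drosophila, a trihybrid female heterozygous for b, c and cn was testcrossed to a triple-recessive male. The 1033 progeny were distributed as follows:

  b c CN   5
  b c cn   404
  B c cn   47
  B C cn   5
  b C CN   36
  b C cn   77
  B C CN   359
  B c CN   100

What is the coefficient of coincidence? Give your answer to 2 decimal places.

0.59

The two most frequent reciprocal classes, b c cn and B C CN, are the parental types, so the F1 was b c cn / B C CN.
The two rarest classes, b c CN and B C cn, are the double crossovers. Comparing them with the parentals, only the cn allele has switched, so cn is the middle locus and the order is b – cn – c.
b–cn: (83 + 10)/1033 = 0.0900; cn–c: (177 + 10)/1033 = 0.1810.
Expected DCO frequency = 0.0900 × 0.1810 ≈ 0.01629; observed = 10/1033 ≈ 0.00968.
Coefficient of coincidence = 0.00968/0.01629 ≈ 0.59.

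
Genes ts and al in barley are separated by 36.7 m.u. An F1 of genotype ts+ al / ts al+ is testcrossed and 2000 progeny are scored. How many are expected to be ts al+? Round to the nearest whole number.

A map distance of 36.7 m.u. corresponds to a recombination frequency of 0.367.
The F1 is ts+ al / ts al+, so ts al+ is a parental gamete class with expected frequency (1 − r)/2 = 0.633/2 = 0.3165.
Expected number = 0.3165 × 2000 = 633.00 ≈ 633.

633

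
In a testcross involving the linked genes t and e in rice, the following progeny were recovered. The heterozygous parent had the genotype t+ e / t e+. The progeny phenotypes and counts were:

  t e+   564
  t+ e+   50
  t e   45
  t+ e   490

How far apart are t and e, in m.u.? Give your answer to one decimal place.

The recombinant classes are t+ e+ and t e: 50 + 45 = 95.
Recombination frequency = 95/1149 = 0.0827 ≈ 8.3%, i.e. 8.3 m.u.

8.3 m.u.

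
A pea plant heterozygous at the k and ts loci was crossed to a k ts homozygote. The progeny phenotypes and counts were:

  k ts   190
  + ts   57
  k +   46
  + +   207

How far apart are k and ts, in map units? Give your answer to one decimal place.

20.6 map units

The two most frequent classes, + + (207) and k ts (190), are the parental types, so the F1 was + + / k ts.
The recombinant classes are + ts and k +: 57 + 46 = 103.
Recombination frequency = 103/500 = 0.2060 ≈ 20.6%, i.e. 20.6 map units.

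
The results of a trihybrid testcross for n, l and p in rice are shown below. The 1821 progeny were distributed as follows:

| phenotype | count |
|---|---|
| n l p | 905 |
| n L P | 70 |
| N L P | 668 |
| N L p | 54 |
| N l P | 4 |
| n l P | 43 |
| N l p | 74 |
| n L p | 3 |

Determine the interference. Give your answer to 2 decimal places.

The two most frequent reciprocal classes, n l p and N L P, are the parental types, so the F1 was n l p / N L P.
The two rarest classes, n L p and N l P, are the double crossovers. Comparing them with the parentals, only the l allele has switched, so l is the middle locus and the order is n – l – p.
n–l: (144 + 7)/1821 = 0.0829; l–p: (97 + 7)/1821 = 0.0571.
Expected DCO frequency = 0.0829 × 0.0571 ≈ 0.00473; observed = 7/1821 ≈ 0.00384.
Coefficient of coincidence = 0.00384/0.00473 ≈ 0.81; interference = 1 − 0.81 = 0.19.

0.19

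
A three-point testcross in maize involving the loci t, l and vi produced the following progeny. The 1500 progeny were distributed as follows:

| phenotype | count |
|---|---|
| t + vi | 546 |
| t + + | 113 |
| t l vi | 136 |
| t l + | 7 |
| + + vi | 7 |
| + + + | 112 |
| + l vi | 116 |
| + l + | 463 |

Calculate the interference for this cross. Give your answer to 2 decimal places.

0.67

The two most frequent reciprocal classes, t + vi and + l +, are the parental types, so the F1 was t + vi / + l +.
The two rarest classes, + + vi and t l +, are the double crossovers. Comparing them with the parentals, only the t allele has switched, so t is the middle locus and the order is l – t – vi.
l–t: (248 + 14)/1500 = 0.1747; t–vi: (229 + 14)/1500 = 0.1620.
Expected DCO frequency = 0.1747 × 0.1620 ≈ 0.02830; observed = 14/1500 ≈ 0.00933.
Coefficient of coincidence = 0.00933/0.02830 ≈ 0.33; interference = 1 − 0.33 = 0.67.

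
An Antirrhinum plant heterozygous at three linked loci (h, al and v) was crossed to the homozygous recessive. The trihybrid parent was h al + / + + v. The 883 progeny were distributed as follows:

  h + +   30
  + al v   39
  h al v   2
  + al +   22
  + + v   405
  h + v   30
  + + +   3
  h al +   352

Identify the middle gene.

v

The two rarest classes, h al v and + + +, are the double crossovers. Comparing them with the parentals, only the v allele has switched, so v is the middle locus and the order is al – v – h.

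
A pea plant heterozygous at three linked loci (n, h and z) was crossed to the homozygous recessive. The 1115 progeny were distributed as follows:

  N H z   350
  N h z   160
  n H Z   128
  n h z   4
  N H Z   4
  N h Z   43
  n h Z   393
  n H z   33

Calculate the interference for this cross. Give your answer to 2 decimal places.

0.64

The two most frequent reciprocal classes, n h Z and N H z, are the parental types, so the F1 was n h Z / N H z.
The two rarest classes, n h z and N H Z, are the double crossovers. Comparing them with the parentals, only the z allele has switched, so z is the middle locus and the order is h – z – n.
h–z: (288 + 8)/1115 = 0.2655; z–n: (76 + 8)/1115 = 0.0753.
Expected DCO frequency = 0.2655 × 0.0753 ≈ 0.01999; observed = 8/1115 ≈ 0.00717.
Coefficient of coincidence = 0.00717/0.01999 ≈ 0.36; interference = 1 − 0.36 = 0.64.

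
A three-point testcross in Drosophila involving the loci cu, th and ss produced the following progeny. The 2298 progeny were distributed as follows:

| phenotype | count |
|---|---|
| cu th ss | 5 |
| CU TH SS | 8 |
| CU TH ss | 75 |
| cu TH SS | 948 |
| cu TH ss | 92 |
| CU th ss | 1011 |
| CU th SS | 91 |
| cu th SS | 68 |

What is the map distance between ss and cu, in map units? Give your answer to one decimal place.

8.5 map units

The two most frequent reciprocal classes, CU th ss and cu TH SS, are the parental types, so the F1 was CU th ss / cu TH SS.
The two rarest classes, cu th ss and CU TH SS, are the double crossovers. Comparing them with the parentals, only the cu allele has switched, so cu is the middle locus and the order is th – cu – ss.
Crossovers in the cu–ss interval produce the single-crossover classes CU th SS and cu TH ss (91 + 92 = 183) plus the double crossovers (13).
RF(cu–ss) = (183 + 13) / 2298 = 196/2298 = 0.0853 → 8.5 map units.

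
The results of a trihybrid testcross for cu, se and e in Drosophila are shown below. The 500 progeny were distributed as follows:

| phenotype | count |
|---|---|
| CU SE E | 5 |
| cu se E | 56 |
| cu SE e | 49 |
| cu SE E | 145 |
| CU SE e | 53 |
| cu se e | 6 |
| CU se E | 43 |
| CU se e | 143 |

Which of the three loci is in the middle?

cu

The two most frequent reciprocal classes, cu SE E and CU se e, are the parental types, so the F1 was cu SE E / CU se e.
The two rarest classes, CU SE E and cu se e, are the double crossovers. Comparing them with the parentals, only the cu allele has switched, so cu is the middle locus and the order is e – cu – se.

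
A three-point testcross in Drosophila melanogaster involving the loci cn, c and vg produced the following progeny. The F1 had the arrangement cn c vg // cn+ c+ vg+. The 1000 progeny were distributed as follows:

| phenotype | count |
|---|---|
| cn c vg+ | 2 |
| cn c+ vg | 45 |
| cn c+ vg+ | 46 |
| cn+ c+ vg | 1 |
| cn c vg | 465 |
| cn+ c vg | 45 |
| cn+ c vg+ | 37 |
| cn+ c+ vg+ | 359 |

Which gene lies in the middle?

vg

The two rarest classes, cn c vg+ and cn+ c+ vg, are the double crossovers. Comparing them with the parentals, only the vg allele has switched, so vg is the middle locus and the order is c – vg – cn.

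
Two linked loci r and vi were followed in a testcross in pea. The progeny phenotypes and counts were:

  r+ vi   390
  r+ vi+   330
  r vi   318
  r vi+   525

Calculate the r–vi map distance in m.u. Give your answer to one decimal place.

41.5 m.u.

The two most frequent classes, r+ vi (390) and r vi+ (525), are the parental types, so the F1 was r+ vi / r vi+.
The recombinant classes are r+ vi+ and r vi: 330 + 318 = 648.
Recombination frequency = 648/1563 = 0.4146 ≈ 41.5%, i.e. 41.5 m.u.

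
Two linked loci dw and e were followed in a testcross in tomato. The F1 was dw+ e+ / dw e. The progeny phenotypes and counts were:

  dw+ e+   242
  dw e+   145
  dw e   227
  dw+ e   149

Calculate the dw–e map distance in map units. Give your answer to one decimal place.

38.5 map units

The recombinant classes are dw+ e and dw e+: 149 + 145 = 294.
Recombination frequency = 294/763 = 0.3853 ≈ 38.5%, i.e. 38.5 map units.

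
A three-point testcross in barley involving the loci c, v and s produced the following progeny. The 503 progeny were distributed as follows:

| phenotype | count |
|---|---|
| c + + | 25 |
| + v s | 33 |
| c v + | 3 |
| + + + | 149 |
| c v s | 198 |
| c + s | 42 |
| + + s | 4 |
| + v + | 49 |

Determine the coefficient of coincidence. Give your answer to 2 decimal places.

The two most frequent reciprocal classes, + + + and c v s, are the parental types, so the F1 was + + + / c v s.
The two rarest classes, + + s and c v +, are the double crossovers. Comparing them with the parentals, only the s allele has switched, so s is the middle locus and the order is v – s – c.
v–s: (91 + 7)/503 = 0.1948; s–c: (58 + 7)/503 = 0.1292.
Expected DCO frequency = 0.1948 × 0.1292 ≈ 0.02517; observed = 7/503 ≈ 0.01392.
Coefficient of coincidence = 0.01392/0.02517 ≈ 0.55.

0.55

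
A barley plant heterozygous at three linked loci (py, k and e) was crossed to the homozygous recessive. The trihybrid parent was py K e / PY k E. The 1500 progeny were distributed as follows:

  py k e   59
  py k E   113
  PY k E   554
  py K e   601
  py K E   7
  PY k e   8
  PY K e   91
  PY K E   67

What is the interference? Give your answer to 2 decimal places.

0.27

The two rarest classes, py K E and PY k e, are the double crossovers. Comparing them with the parentals, only the e allele has switched, so e is the middle locus and the order is k – e – py.
k–e: (126 + 15)/1500 = 0.0940; e–py: (204 + 15)/1500 = 0.1460.
Expected DCO frequency = 0.0940 × 0.1460 ≈ 0.01372; observed = 15/1500 ≈ 0.01000.
Coefficient of coincidence = 0.01000/0.01372 ≈ 0.73; interference = 1 − 0.73 = 0.27.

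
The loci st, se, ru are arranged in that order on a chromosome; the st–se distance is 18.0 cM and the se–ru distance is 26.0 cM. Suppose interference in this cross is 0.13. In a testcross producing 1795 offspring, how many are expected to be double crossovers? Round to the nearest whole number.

73

Map distances give recombination frequencies of 0.180 and 0.260 for the two intervals.
With interference 0.13 (so coincidence = 0.87), expected double-crossover frequency = 0.180 × 0.260 × 0.87 = 0.04072.
Expected number = 0.04072 × 1795 = 73.09 ≈ 73.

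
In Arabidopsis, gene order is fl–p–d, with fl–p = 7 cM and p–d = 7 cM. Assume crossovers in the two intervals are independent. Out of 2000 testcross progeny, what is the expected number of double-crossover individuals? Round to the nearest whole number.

Map distances give recombination frequencies of 0.070 and 0.070 for the two intervals.
With no interference, expected double-crossover frequency = 0.070 × 0.070 = 0.00490.
Expected number = 0.00490 × 2000 = 9.80 ≈ 10.

10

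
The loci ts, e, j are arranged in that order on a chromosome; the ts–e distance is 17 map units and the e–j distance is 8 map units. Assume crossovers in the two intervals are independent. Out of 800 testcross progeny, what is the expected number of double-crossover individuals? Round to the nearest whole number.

11

Map distances give recombination frequencies of 0.170 and 0.080 for the two intervals.
With no interference, expected double-crossover frequency = 0.170 × 0.080 = 0.01360.
Expected number = 0.01360 × 800 = 10.88 ≈ 11.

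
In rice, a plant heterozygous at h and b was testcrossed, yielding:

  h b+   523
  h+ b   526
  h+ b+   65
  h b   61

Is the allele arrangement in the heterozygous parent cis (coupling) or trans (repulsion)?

trans

The two most frequent classes are h+ b (526) and h b+ (523); these are the parental (non-recombinant) types.
So the F1 carried h+ b on one chromosome and h b+ on the other — the recessive alleles are on opposite chromosomes (trans / repulsion).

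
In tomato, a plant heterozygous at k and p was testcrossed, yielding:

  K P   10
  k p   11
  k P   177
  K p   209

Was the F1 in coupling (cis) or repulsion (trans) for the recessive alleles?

The two most frequent classes are K p (209) and k P (177); these are the parental (non-recombinant) types.
So the F1 carried K p on one chromosome and k P on the other — the recessive alleles are on opposite chromosomes (trans / repulsion).

trans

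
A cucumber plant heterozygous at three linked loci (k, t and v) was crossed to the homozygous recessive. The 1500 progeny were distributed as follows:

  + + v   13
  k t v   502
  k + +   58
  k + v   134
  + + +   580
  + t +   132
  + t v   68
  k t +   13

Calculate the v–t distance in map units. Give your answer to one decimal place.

The two most frequent reciprocal classes, k t v and + + +, are the parental types, so the F1 was k t v / + + +.
The two rarest classes, k t + and + + v, are the double crossovers. Comparing them with the parentals, only the v allele has switched, so v is the middle locus and the order is t – v – k.
Crossovers in the t–v interval produce the single-crossover classes k + v and + t + (134 + 132 = 266) plus the double crossovers (26).
RF(t–v) = (266 + 26) / 1500 = 292/1500 = 0.1947 → 19.5 map units.

19.5 map units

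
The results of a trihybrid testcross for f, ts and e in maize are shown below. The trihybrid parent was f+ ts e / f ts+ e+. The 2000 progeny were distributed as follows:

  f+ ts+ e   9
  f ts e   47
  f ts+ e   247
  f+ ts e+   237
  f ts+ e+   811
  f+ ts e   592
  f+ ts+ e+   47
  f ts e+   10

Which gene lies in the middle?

ts

The two rarest classes, f+ ts+ e and f ts e+, are the double crossovers. Comparing them with the parentals, only the ts allele has switched, so ts is the middle locus and the order is e – ts – f.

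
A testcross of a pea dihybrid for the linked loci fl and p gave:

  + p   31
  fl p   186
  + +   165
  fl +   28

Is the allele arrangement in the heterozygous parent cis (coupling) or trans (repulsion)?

The two most frequent classes are + + (165) and fl p (186); these are the parental (non-recombinant) types.
So the F1 carried + + on one chromosome and fl p on the other — the recessive alleles are on the same chromosome (cis / coupling).

cis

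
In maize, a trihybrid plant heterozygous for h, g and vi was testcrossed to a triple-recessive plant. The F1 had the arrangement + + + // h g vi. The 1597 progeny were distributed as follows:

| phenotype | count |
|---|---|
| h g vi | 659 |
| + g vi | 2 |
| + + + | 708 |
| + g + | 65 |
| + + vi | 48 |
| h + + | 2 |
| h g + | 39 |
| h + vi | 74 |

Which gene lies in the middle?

h

The two rarest classes, h + + and + g vi, are the double crossovers. Comparing them with the parentals, only the h allele has switched, so h is the middle locus and the order is g – h – vi.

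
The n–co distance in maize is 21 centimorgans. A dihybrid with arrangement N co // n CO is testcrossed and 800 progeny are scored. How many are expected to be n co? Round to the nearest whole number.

A map distance of 21 centimorgans corresponds to a recombination frequency of 0.210.
The F1 is N co / n CO, so n co is a recombinant gamete class with expected frequency r/2 = 0.210/2 = 0.1050.
Expected number = 0.1050 × 800 = 84.00 ≈ 84.

84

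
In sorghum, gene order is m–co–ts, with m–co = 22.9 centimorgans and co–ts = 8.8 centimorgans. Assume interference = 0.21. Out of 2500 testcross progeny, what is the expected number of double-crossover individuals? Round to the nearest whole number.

Map distances give recombination frequencies of 0.229 and 0.088 for the two intervals.
With interference 0.21 (so coincidence = 0.79), expected double-crossover frequency = 0.229 × 0.088 × 0.79 = 0.01592.
Expected number = 0.01592 × 2500 = 39.80 ≈ 40.

40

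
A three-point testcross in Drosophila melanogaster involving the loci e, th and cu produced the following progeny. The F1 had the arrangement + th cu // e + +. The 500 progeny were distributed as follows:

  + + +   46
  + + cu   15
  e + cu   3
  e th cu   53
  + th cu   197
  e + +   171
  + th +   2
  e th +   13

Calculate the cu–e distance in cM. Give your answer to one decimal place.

The two rarest classes, + th + and e + cu, are the double crossovers. Comparing them with the parentals, only the cu allele has switched, so cu is the middle locus and the order is th – cu – e.
Crossovers in the cu–e interval produce the single-crossover classes e th cu and + + + (53 + 46 = 99) plus the double crossovers (5).
RF(cu–e) = (99 + 5) / 500 = 104/500 = 0.2080 → 20.8 cM.

20.8 cM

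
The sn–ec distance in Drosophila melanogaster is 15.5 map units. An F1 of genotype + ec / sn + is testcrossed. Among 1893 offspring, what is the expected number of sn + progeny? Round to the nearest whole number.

800

A map distance of 15.5 map units corresponds to a recombination frequency of 0.155.
The F1 is + ec / sn +, so sn + is a parental gamete class with expected frequency (1 − r)/2 = 0.845/2 = 0.4225.
Expected number = 0.4225 × 1893 = 799.79 ≈ 800.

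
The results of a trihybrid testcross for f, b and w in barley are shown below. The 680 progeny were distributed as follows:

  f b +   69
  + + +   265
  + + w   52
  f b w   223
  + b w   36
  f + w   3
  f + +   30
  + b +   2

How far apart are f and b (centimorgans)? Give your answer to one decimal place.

10.4 centimorgans

The two most frequent reciprocal classes, f b w and + + +, are the parental types, so the F1 was f b w / + + +.
The two rarest classes, f + w and + b +, are the double crossovers. Comparing them with the parentals, only the b allele has switched, so b is the middle locus and the order is f – b – w.
Crossovers in the f–b interval produce the single-crossover classes + b w and f + + (36 + 30 = 66) plus the double crossovers (5).
RF(f–b) = (66 + 5) / 680 = 71/680 = 0.1044 → 10.4 centimorgans.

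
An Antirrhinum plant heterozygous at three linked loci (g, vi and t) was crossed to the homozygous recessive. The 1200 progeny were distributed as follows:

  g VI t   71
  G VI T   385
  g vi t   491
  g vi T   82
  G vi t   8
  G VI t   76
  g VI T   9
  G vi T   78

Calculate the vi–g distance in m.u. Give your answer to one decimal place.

The two most frequent reciprocal classes, G VI T and g vi t, are the parental types, so the F1 was G VI T / g vi t.
The two rarest classes, g VI T and G vi t, are the double crossovers. Comparing them with the parentals, only the g allele has switched, so g is the middle locus and the order is vi – g – t.
Crossovers in the vi–g interval produce the single-crossover classes G vi T and g VI t (78 + 71 = 149) plus the double crossovers (17).
RF(vi–g) = (149 + 17) / 1200 = 166/1200 = 0.1383 → 13.8 m.u.

13.8 m.u.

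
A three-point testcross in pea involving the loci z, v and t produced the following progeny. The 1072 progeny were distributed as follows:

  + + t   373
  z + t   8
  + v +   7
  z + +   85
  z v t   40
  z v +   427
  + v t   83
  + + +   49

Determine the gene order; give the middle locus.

The two most frequent reciprocal classes, z v + and + + t, are the parental types, so the F1 was z v + / + + t.
The two rarest classes, + v + and z + t, are the double crossovers. Comparing them with the parentals, only the z allele has switched, so z is the middle locus and the order is t – z – v.

z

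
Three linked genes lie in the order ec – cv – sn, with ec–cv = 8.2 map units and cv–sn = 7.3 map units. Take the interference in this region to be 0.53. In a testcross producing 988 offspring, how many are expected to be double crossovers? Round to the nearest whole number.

3

Map distances give recombination frequencies of 0.082 and 0.073 for the two intervals.
With interference 0.53 (so coincidence = 0.47), expected double-crossover frequency = 0.082 × 0.073 × 0.47 = 0.00281.
Expected number = 0.00281 × 988 = 2.78 ≈ 3.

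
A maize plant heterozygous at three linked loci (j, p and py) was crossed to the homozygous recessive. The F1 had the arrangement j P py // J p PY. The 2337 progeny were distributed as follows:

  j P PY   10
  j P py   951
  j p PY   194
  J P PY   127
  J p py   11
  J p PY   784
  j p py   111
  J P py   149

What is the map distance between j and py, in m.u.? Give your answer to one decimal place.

15.6 m.u.

The two rarest classes, j P PY and J p py, are the double crossovers. Comparing them with the parentals, only the py allele has switched, so py is the middle locus and the order is j – py – p.
Crossovers in the j–py interval produce the single-crossover classes J P py and j p PY (149 + 194 = 343) plus the double crossovers (21).
RF(j–py) = (343 + 21) / 2337 = 364/2337 = 0.1558 → 15.6 m.u.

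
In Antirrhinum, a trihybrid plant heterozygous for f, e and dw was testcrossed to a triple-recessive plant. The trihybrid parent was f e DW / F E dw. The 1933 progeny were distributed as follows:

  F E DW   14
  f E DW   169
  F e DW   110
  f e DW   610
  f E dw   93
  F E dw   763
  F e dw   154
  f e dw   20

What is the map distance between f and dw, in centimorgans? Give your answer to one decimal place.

12.3 centimorgans

The two rarest classes, f e dw and F E DW, are the double crossovers. Comparing them with the parentals, only the dw allele has switched, so dw is the middle locus and the order is e – dw – f.
Crossovers in the dw–f interval produce the single-crossover classes F e DW and f E dw (110 + 93 = 203) plus the double crossovers (34).
RF(dw–f) = (203 + 34) / 1933 = 237/1933 = 0.1226 → 12.3 centimorgans.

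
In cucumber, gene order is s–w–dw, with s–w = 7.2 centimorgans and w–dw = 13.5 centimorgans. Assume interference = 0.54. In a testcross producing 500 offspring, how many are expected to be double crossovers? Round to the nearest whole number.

2

Map distances give recombination frequencies of 0.072 and 0.135 for the two intervals.
With interference 0.54 (so coincidence = 0.46), expected double-crossover frequency = 0.072 × 0.135 × 0.46 = 0.00447.
Expected number = 0.00447 × 500 = 2.24 ≈ 2.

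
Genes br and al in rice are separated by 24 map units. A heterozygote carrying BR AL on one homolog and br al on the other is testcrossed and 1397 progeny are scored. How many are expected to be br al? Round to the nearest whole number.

A map distance of 24 map units corresponds to a recombination frequency of 0.240.
The F1 is BR AL / br al, so br al is a parental gamete class with expected frequency (1 − r)/2 = 0.760/2 = 0.3800.
Expected number = 0.3800 × 1397 = 530.86 ≈ 531.

531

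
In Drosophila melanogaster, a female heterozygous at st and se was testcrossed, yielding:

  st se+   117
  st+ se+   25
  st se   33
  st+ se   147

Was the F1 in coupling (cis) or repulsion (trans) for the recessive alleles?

trans

The two most frequent classes are st+ se (147) and st se+ (117); these are the parental (non-recombinant) types.
So the F1 carried st+ se on one chromosome and st se+ on the other — the recessive alleles are on opposite chromosomes (trans / repulsion).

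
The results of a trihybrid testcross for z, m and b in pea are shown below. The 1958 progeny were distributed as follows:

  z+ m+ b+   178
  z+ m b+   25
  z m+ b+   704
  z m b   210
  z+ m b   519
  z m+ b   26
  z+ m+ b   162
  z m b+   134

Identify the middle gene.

b

The two most frequent reciprocal classes, z m+ b+ and z+ m b, are the parental types, so the F1 was z m+ b+ / z+ m b.
The two rarest classes, z m+ b and z+ m b+, are the double crossovers. Comparing them with the parentals, only the b allele has switched, so b is the middle locus and the order is z – b – m.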